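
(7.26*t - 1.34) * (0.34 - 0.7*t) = -5.082*t^2 + 3.4064*t - 0.4556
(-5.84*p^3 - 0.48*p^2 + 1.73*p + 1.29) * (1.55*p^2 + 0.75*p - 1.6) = -9.052*p^5 - 5.124*p^4 + 11.6655*p^3 + 4.065*p^2 - 1.8005*p - 2.064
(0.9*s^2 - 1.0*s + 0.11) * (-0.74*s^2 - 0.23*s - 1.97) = -0.666*s^4 + 0.533*s^3 - 1.6244*s^2 + 1.9447*s - 0.2167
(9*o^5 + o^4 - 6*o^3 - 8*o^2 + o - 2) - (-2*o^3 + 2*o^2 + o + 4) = 9*o^5 + o^4 - 4*o^3 - 10*o^2 - 6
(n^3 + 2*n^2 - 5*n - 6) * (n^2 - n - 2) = n^5 + n^4 - 9*n^3 - 5*n^2 + 16*n + 12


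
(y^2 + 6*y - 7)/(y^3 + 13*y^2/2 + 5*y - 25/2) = 2*(y + 7)/(2*y^2 + 15*y + 25)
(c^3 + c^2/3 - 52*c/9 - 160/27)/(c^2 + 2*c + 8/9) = (9*c^2 - 9*c - 40)/(3*(3*c + 2))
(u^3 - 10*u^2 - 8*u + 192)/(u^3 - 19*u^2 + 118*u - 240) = (u + 4)/(u - 5)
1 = 1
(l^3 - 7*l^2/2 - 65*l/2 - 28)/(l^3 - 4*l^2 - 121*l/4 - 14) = 2*(l + 1)/(2*l + 1)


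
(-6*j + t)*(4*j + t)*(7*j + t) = -168*j^3 - 38*j^2*t + 5*j*t^2 + t^3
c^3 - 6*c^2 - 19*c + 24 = (c - 8)*(c - 1)*(c + 3)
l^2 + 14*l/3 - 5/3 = (l - 1/3)*(l + 5)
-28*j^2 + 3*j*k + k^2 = (-4*j + k)*(7*j + k)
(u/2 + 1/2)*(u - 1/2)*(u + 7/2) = u^3/2 + 2*u^2 + 5*u/8 - 7/8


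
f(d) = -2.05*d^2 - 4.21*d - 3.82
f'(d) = -4.1*d - 4.21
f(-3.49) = -14.10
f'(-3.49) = 10.10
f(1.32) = -12.95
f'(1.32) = -9.62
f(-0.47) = -2.29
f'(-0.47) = -2.28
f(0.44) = -6.07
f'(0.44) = -6.01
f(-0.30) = -2.74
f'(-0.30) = -2.98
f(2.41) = -25.87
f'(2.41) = -14.09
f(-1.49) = -2.10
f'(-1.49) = 1.90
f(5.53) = -89.79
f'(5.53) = -26.88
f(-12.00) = -248.50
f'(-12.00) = 44.99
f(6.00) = -102.88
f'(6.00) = -28.81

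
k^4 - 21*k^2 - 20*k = k*(k - 5)*(k + 1)*(k + 4)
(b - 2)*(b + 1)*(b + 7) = b^3 + 6*b^2 - 9*b - 14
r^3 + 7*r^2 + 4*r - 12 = (r - 1)*(r + 2)*(r + 6)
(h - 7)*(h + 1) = h^2 - 6*h - 7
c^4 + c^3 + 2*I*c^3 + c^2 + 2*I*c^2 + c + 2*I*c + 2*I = (c + 1)*(c - I)*(c + I)*(c + 2*I)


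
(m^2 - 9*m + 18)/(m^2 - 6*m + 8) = (m^2 - 9*m + 18)/(m^2 - 6*m + 8)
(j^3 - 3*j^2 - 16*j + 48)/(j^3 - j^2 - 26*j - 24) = (j^2 - 7*j + 12)/(j^2 - 5*j - 6)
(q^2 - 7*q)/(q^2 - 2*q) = (q - 7)/(q - 2)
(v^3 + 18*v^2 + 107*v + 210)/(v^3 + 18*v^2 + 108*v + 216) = (v^2 + 12*v + 35)/(v^2 + 12*v + 36)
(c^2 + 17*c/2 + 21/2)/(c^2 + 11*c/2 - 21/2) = (2*c + 3)/(2*c - 3)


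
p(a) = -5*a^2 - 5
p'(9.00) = -90.00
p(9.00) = -410.00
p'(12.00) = -120.00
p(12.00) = -725.00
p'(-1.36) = 13.60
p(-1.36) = -14.25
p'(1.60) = -16.00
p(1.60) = -17.80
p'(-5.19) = 51.90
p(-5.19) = -139.68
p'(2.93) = -29.30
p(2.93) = -47.92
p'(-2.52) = 25.20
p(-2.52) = -36.75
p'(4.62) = -46.20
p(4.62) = -111.72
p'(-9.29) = 92.90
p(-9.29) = -436.52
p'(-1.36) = 13.60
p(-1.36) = -14.25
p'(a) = -10*a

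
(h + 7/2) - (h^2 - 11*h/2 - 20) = -h^2 + 13*h/2 + 47/2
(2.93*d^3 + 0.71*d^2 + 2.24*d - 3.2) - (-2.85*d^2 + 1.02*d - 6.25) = 2.93*d^3 + 3.56*d^2 + 1.22*d + 3.05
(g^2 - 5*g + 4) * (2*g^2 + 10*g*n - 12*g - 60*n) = 2*g^4 + 10*g^3*n - 22*g^3 - 110*g^2*n + 68*g^2 + 340*g*n - 48*g - 240*n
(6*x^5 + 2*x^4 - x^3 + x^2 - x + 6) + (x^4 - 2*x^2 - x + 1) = 6*x^5 + 3*x^4 - x^3 - x^2 - 2*x + 7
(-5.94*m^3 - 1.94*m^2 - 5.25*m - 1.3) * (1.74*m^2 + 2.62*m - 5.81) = -10.3356*m^5 - 18.9384*m^4 + 20.2936*m^3 - 4.7456*m^2 + 27.0965*m + 7.553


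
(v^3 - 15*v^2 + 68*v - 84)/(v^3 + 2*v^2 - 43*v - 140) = (v^2 - 8*v + 12)/(v^2 + 9*v + 20)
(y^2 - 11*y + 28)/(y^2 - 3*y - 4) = (y - 7)/(y + 1)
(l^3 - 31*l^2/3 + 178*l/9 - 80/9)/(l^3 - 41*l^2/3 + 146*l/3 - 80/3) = (l - 5/3)/(l - 5)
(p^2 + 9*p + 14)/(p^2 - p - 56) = (p + 2)/(p - 8)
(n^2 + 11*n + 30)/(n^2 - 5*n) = (n^2 + 11*n + 30)/(n*(n - 5))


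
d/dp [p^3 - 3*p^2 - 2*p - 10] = 3*p^2 - 6*p - 2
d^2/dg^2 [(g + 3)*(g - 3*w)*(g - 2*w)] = 6*g - 10*w + 6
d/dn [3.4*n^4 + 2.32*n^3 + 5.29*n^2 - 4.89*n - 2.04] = 13.6*n^3 + 6.96*n^2 + 10.58*n - 4.89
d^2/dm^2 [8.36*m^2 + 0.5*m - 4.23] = 16.7200000000000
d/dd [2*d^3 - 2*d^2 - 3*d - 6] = 6*d^2 - 4*d - 3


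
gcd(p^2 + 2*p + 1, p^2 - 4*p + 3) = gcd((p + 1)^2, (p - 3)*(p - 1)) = 1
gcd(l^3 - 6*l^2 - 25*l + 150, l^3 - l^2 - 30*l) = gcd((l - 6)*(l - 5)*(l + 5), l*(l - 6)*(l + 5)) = l^2 - l - 30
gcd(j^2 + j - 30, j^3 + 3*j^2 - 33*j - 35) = j - 5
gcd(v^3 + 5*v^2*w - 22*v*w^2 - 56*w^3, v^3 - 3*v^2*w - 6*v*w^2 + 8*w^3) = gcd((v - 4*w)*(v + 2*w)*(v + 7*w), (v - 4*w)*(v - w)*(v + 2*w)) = v^2 - 2*v*w - 8*w^2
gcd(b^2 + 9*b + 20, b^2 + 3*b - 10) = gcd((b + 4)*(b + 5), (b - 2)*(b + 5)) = b + 5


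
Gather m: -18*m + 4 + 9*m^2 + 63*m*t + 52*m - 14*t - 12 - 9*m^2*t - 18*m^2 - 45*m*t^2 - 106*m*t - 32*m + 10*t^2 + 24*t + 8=m^2*(-9*t - 9) + m*(-45*t^2 - 43*t + 2) + 10*t^2 + 10*t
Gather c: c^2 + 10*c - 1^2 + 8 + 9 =c^2 + 10*c + 16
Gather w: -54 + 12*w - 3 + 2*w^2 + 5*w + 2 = 2*w^2 + 17*w - 55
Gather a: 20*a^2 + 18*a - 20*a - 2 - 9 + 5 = 20*a^2 - 2*a - 6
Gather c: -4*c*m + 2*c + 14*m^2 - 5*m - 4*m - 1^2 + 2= c*(2 - 4*m) + 14*m^2 - 9*m + 1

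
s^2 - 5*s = s*(s - 5)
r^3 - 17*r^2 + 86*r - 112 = (r - 8)*(r - 7)*(r - 2)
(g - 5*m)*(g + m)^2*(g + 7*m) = g^4 + 4*g^3*m - 30*g^2*m^2 - 68*g*m^3 - 35*m^4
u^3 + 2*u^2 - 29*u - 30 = (u - 5)*(u + 1)*(u + 6)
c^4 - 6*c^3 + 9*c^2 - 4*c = c*(c - 4)*(c - 1)^2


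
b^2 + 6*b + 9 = (b + 3)^2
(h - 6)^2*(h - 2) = h^3 - 14*h^2 + 60*h - 72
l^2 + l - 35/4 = (l - 5/2)*(l + 7/2)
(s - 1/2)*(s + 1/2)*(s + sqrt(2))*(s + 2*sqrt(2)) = s^4 + 3*sqrt(2)*s^3 + 15*s^2/4 - 3*sqrt(2)*s/4 - 1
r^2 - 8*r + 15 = (r - 5)*(r - 3)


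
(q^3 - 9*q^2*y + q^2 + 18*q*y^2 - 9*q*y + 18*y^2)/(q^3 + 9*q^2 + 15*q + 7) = (q^2 - 9*q*y + 18*y^2)/(q^2 + 8*q + 7)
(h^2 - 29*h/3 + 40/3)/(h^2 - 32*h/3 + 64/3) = (3*h - 5)/(3*h - 8)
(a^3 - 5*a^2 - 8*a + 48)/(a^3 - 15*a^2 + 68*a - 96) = (a^2 - a - 12)/(a^2 - 11*a + 24)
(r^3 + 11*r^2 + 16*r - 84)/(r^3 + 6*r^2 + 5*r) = (r^3 + 11*r^2 + 16*r - 84)/(r*(r^2 + 6*r + 5))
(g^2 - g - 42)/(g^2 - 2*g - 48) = (g - 7)/(g - 8)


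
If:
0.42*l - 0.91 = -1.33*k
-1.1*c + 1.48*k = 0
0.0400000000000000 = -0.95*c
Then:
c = -0.04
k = -0.03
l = 2.27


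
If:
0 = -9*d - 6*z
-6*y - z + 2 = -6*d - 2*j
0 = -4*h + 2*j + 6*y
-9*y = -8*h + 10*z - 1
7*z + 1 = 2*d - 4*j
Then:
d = -6/275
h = 31/220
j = -7/22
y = 1/5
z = 9/275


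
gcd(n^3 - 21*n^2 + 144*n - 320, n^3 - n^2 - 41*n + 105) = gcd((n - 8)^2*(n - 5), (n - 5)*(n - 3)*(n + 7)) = n - 5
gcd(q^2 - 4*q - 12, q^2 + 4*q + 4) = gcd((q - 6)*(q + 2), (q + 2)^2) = q + 2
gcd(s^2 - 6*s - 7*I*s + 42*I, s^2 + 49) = s - 7*I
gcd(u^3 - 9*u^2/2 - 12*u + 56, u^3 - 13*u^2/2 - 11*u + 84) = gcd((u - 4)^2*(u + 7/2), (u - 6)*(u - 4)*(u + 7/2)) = u^2 - u/2 - 14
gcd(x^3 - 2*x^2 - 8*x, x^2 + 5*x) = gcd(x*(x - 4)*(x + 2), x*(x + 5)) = x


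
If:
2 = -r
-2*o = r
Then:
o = 1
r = -2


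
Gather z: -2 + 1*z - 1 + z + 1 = 2*z - 2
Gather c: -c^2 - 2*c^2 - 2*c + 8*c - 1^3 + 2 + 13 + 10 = -3*c^2 + 6*c + 24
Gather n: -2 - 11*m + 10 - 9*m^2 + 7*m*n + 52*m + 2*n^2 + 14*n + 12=-9*m^2 + 41*m + 2*n^2 + n*(7*m + 14) + 20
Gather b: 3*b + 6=3*b + 6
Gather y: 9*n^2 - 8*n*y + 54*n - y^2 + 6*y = 9*n^2 + 54*n - y^2 + y*(6 - 8*n)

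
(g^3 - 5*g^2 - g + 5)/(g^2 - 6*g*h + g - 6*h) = (g^2 - 6*g + 5)/(g - 6*h)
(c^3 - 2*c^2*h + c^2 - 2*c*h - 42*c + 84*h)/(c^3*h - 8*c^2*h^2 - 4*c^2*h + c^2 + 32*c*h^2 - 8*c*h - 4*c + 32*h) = (c^3 - 2*c^2*h + c^2 - 2*c*h - 42*c + 84*h)/(c^3*h - 8*c^2*h^2 - 4*c^2*h + c^2 + 32*c*h^2 - 8*c*h - 4*c + 32*h)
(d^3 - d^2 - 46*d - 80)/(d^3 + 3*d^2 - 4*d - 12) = (d^2 - 3*d - 40)/(d^2 + d - 6)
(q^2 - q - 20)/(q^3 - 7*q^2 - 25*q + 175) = (q + 4)/(q^2 - 2*q - 35)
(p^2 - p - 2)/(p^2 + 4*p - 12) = (p + 1)/(p + 6)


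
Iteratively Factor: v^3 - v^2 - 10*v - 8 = (v - 4)*(v^2 + 3*v + 2) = (v - 4)*(v + 1)*(v + 2)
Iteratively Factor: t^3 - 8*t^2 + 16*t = (t - 4)*(t^2 - 4*t) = t*(t - 4)*(t - 4)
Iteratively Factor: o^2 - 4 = (o - 2)*(o + 2)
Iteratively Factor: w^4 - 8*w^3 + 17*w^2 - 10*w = (w - 1)*(w^3 - 7*w^2 + 10*w) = (w - 2)*(w - 1)*(w^2 - 5*w) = (w - 5)*(w - 2)*(w - 1)*(w)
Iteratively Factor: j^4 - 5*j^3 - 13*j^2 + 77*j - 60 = (j - 5)*(j^3 - 13*j + 12) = (j - 5)*(j + 4)*(j^2 - 4*j + 3) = (j - 5)*(j - 1)*(j + 4)*(j - 3)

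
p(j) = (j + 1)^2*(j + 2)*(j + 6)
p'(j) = (j + 1)^2*(j + 2) + (j + 1)^2*(j + 6) + (j + 2)*(j + 6)*(2*j + 2)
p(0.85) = 66.82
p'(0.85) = 105.43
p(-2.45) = -3.36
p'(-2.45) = 11.15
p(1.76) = 222.26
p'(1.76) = 248.82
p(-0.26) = 5.47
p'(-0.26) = 18.88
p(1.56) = 176.38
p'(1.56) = 210.67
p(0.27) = 22.96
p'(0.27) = 49.93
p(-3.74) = -29.52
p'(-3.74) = 25.45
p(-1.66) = 0.64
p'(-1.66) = 0.09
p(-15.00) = 22932.00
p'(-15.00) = -7588.00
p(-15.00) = 22932.00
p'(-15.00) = -7588.00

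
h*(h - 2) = h^2 - 2*h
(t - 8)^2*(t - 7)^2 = t^4 - 30*t^3 + 337*t^2 - 1680*t + 3136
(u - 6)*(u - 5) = u^2 - 11*u + 30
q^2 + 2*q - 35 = (q - 5)*(q + 7)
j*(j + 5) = j^2 + 5*j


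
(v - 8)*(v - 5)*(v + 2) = v^3 - 11*v^2 + 14*v + 80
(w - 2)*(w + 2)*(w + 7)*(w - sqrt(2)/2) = w^4 - sqrt(2)*w^3/2 + 7*w^3 - 7*sqrt(2)*w^2/2 - 4*w^2 - 28*w + 2*sqrt(2)*w + 14*sqrt(2)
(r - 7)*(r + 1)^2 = r^3 - 5*r^2 - 13*r - 7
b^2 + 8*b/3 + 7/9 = (b + 1/3)*(b + 7/3)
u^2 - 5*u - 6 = (u - 6)*(u + 1)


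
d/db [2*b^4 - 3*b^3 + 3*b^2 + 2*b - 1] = 8*b^3 - 9*b^2 + 6*b + 2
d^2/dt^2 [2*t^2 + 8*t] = 4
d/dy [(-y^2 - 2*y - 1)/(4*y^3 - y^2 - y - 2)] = (2*(y + 1)*(-4*y^3 + y^2 + y + 2) - (-12*y^2 + 2*y + 1)*(y^2 + 2*y + 1))/(-4*y^3 + y^2 + y + 2)^2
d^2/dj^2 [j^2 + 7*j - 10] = 2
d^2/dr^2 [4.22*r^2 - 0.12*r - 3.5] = 8.44000000000000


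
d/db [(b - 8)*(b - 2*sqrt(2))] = 2*b - 8 - 2*sqrt(2)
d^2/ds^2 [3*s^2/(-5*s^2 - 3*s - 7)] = 6*(15*s^3 + 105*s^2 - 49)/(125*s^6 + 225*s^5 + 660*s^4 + 657*s^3 + 924*s^2 + 441*s + 343)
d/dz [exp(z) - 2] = exp(z)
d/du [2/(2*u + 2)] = -1/(u + 1)^2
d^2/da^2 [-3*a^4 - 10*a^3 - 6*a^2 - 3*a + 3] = -36*a^2 - 60*a - 12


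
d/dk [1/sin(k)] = -cos(k)/sin(k)^2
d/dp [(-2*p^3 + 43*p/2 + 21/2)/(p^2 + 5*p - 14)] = (-4*p^4 - 40*p^3 + 125*p^2 - 42*p - 707)/(2*(p^4 + 10*p^3 - 3*p^2 - 140*p + 196))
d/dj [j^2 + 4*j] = 2*j + 4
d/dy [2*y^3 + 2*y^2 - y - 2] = 6*y^2 + 4*y - 1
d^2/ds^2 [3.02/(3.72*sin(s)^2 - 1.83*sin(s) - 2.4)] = (167.167872*sin(s)^4 - 61.676856*sin(s)^3 - 132.78789*sin(s)^2 + 110.089872*sin(s) - 74.152476)/(-3.72*sin(s)^2 + 1.83*sin(s) + 2.4)^3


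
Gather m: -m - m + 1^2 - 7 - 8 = -2*m - 14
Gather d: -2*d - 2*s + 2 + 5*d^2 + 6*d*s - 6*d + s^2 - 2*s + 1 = 5*d^2 + d*(6*s - 8) + s^2 - 4*s + 3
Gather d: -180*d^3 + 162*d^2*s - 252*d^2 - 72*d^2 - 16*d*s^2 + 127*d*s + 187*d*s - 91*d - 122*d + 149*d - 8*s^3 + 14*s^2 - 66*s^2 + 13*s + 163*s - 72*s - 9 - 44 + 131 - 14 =-180*d^3 + d^2*(162*s - 324) + d*(-16*s^2 + 314*s - 64) - 8*s^3 - 52*s^2 + 104*s + 64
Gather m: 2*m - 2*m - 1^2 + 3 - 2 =0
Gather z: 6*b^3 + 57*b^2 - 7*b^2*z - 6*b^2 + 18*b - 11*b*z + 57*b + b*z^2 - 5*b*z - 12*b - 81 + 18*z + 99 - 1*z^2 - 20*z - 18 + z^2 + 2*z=6*b^3 + 51*b^2 + b*z^2 + 63*b + z*(-7*b^2 - 16*b)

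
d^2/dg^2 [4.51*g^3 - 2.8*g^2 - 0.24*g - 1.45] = 27.06*g - 5.6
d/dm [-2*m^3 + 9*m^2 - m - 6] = -6*m^2 + 18*m - 1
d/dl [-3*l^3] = -9*l^2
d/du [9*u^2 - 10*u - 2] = 18*u - 10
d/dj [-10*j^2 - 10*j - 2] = -20*j - 10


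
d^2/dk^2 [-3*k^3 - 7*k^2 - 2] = -18*k - 14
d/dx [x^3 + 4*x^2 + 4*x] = 3*x^2 + 8*x + 4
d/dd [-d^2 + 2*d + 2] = 2 - 2*d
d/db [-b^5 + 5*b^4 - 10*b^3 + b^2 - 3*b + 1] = -5*b^4 + 20*b^3 - 30*b^2 + 2*b - 3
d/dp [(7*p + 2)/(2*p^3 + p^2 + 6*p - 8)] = (14*p^3 + 7*p^2 + 42*p - 2*(7*p + 2)*(3*p^2 + p + 3) - 56)/(2*p^3 + p^2 + 6*p - 8)^2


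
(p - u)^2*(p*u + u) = p^3*u - 2*p^2*u^2 + p^2*u + p*u^3 - 2*p*u^2 + u^3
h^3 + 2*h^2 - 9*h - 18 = (h - 3)*(h + 2)*(h + 3)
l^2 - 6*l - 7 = (l - 7)*(l + 1)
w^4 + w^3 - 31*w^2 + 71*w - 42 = (w - 3)*(w - 2)*(w - 1)*(w + 7)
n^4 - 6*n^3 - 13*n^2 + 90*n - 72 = (n - 6)*(n - 3)*(n - 1)*(n + 4)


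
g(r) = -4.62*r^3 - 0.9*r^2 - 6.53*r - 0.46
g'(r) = -13.86*r^2 - 1.8*r - 6.53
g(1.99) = -53.43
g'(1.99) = -65.00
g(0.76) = -7.97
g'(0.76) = -15.90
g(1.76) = -39.93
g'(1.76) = -52.63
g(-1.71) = 31.18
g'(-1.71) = -43.98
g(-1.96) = 43.67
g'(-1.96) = -56.25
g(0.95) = -11.44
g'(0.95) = -20.75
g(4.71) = -533.91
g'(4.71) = -322.48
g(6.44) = -1313.80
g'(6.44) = -592.95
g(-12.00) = 7931.66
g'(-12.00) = -1980.77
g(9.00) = -3500.11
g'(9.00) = -1145.39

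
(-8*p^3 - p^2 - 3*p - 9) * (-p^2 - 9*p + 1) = 8*p^5 + 73*p^4 + 4*p^3 + 35*p^2 + 78*p - 9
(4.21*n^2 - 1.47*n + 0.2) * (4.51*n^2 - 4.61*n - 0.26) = 18.9871*n^4 - 26.0378*n^3 + 6.5841*n^2 - 0.5398*n - 0.052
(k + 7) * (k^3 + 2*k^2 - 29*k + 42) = k^4 + 9*k^3 - 15*k^2 - 161*k + 294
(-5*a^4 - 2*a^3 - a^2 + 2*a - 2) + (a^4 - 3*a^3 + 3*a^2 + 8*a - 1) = -4*a^4 - 5*a^3 + 2*a^2 + 10*a - 3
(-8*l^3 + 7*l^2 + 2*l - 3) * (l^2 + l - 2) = -8*l^5 - l^4 + 25*l^3 - 15*l^2 - 7*l + 6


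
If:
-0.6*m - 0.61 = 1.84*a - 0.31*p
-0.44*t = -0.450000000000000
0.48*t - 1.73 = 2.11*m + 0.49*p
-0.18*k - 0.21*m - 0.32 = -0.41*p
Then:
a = 0.244204615701628*p - 0.140028192495738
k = 2.54870984728805*p - 1.09265642204031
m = -0.232227488151659*p - 0.587246876346402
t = 1.02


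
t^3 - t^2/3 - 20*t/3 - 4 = (t - 3)*(t + 2/3)*(t + 2)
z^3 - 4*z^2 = z^2*(z - 4)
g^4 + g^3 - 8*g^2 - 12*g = g*(g - 3)*(g + 2)^2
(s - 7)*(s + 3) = s^2 - 4*s - 21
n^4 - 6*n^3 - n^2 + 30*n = n*(n - 5)*(n - 3)*(n + 2)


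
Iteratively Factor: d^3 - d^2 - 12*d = (d + 3)*(d^2 - 4*d) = d*(d + 3)*(d - 4)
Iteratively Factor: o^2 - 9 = (o + 3)*(o - 3)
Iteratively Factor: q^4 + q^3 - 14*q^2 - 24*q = (q - 4)*(q^3 + 5*q^2 + 6*q) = (q - 4)*(q + 2)*(q^2 + 3*q) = q*(q - 4)*(q + 2)*(q + 3)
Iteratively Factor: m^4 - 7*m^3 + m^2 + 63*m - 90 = (m - 3)*(m^3 - 4*m^2 - 11*m + 30) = (m - 3)*(m + 3)*(m^2 - 7*m + 10) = (m - 3)*(m - 2)*(m + 3)*(m - 5)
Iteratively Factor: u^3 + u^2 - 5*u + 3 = (u - 1)*(u^2 + 2*u - 3) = (u - 1)*(u + 3)*(u - 1)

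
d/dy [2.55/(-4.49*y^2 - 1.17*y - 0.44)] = (22.899*y + 2.9835)/(4.49*y^2 + 1.17*y + 0.44)^2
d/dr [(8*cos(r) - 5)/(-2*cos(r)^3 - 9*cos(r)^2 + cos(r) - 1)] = 4*(66*cos(r) - 21*cos(2*r) - 8*cos(3*r) - 18)*sin(r)/(cos(r) + 9*cos(2*r) + cos(3*r) + 11)^2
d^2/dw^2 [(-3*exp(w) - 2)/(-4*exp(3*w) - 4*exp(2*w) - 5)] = (192*exp(6*w) + 432*exp(5*w) + 400*exp(4*w) - 652*exp(3*w) - 720*exp(2*w) - 160*exp(w) + 75)*exp(w)/(64*exp(9*w) + 192*exp(8*w) + 192*exp(7*w) + 304*exp(6*w) + 480*exp(5*w) + 240*exp(4*w) + 300*exp(3*w) + 300*exp(2*w) + 125)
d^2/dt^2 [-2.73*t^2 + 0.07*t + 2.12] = -5.46000000000000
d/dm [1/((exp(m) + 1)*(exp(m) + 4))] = (-2*exp(m) - 5)*exp(m)/(exp(4*m) + 10*exp(3*m) + 33*exp(2*m) + 40*exp(m) + 16)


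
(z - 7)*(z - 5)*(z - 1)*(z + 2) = z^4 - 11*z^3 + 21*z^2 + 59*z - 70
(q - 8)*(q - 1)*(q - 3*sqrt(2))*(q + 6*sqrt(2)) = q^4 - 9*q^3 + 3*sqrt(2)*q^3 - 27*sqrt(2)*q^2 - 28*q^2 + 24*sqrt(2)*q + 324*q - 288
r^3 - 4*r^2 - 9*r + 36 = (r - 4)*(r - 3)*(r + 3)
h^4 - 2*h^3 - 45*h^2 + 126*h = h*(h - 6)*(h - 3)*(h + 7)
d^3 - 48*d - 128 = (d - 8)*(d + 4)^2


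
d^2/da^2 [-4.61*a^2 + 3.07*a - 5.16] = -9.22000000000000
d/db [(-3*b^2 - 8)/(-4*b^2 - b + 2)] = (3*b^2 - 76*b - 8)/(16*b^4 + 8*b^3 - 15*b^2 - 4*b + 4)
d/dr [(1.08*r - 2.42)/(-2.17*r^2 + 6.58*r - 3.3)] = (2.3436*r^2 - 10.5028*r + 12.3596)/(4.7089*r^4 - 28.5572*r^3 + 57.6184*r^2 - 43.428*r + 10.89)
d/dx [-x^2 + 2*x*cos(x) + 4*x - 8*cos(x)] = -2*x*sin(x) - 2*x + 8*sin(x) + 2*cos(x) + 4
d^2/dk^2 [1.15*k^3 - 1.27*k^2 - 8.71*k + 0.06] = 6.9*k - 2.54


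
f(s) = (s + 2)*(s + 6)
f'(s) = 2*s + 8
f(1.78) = 29.41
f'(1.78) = 11.56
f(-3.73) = -3.93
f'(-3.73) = 0.54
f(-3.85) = -3.98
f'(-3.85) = 0.30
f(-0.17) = 10.67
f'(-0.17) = 7.66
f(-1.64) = 1.57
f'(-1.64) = 4.72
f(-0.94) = 5.36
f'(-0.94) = 6.12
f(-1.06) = 4.64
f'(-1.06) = 5.88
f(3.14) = 46.98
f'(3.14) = 14.28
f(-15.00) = 117.00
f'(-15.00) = -22.00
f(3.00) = 45.00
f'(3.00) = 14.00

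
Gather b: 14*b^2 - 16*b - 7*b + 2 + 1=14*b^2 - 23*b + 3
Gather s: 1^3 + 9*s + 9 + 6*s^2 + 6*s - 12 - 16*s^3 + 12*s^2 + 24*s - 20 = -16*s^3 + 18*s^2 + 39*s - 22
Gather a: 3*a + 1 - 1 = 3*a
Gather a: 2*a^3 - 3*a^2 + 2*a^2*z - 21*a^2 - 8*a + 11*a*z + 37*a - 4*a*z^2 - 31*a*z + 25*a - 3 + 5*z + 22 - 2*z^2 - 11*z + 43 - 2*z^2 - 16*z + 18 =2*a^3 + a^2*(2*z - 24) + a*(-4*z^2 - 20*z + 54) - 4*z^2 - 22*z + 80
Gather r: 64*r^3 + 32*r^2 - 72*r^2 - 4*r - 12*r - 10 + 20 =64*r^3 - 40*r^2 - 16*r + 10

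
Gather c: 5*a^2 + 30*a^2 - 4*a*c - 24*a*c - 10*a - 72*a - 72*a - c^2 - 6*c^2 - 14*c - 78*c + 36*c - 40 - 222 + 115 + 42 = 35*a^2 - 154*a - 7*c^2 + c*(-28*a - 56) - 105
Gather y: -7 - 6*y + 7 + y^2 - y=y^2 - 7*y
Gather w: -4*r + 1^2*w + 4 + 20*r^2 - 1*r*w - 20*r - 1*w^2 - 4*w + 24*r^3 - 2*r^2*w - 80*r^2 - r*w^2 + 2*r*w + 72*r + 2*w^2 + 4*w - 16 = 24*r^3 - 60*r^2 + 48*r + w^2*(1 - r) + w*(-2*r^2 + r + 1) - 12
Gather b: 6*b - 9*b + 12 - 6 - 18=-3*b - 12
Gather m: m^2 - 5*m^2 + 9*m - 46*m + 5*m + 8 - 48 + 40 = -4*m^2 - 32*m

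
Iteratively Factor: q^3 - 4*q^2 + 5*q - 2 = (q - 2)*(q^2 - 2*q + 1) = (q - 2)*(q - 1)*(q - 1)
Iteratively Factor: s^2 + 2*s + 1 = (s + 1)*(s + 1)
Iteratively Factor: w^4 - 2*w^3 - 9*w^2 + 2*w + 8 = (w - 4)*(w^3 + 2*w^2 - w - 2) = (w - 4)*(w - 1)*(w^2 + 3*w + 2) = (w - 4)*(w - 1)*(w + 1)*(w + 2)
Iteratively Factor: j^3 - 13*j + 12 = (j - 1)*(j^2 + j - 12) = (j - 3)*(j - 1)*(j + 4)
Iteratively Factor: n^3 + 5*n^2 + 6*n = (n)*(n^2 + 5*n + 6) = n*(n + 3)*(n + 2)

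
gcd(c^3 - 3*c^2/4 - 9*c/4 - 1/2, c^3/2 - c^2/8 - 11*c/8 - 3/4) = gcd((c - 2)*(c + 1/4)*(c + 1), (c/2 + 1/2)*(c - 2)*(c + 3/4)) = c^2 - c - 2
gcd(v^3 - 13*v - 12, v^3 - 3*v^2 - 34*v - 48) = v + 3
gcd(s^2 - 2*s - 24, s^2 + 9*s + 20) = s + 4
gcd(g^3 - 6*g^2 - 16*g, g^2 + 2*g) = g^2 + 2*g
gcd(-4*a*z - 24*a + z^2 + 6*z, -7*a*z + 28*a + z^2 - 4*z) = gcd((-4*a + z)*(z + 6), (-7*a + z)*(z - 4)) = 1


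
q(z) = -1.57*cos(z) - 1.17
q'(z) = 1.57*sin(z)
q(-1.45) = -1.36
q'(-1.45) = -1.56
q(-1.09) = -1.90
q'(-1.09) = -1.39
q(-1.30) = -1.59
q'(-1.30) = -1.51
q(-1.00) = -2.02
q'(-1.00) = -1.32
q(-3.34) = 0.37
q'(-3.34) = 0.31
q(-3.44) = 0.33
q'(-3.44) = 0.46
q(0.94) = -2.10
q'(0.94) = 1.27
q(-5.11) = -1.78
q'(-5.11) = 1.45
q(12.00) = -2.49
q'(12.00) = -0.84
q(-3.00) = 0.38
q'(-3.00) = -0.22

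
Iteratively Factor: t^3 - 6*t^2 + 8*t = (t - 4)*(t^2 - 2*t) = (t - 4)*(t - 2)*(t)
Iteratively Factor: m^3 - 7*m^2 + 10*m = (m)*(m^2 - 7*m + 10) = m*(m - 2)*(m - 5)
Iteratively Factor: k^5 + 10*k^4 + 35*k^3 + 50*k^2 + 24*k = (k)*(k^4 + 10*k^3 + 35*k^2 + 50*k + 24) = k*(k + 1)*(k^3 + 9*k^2 + 26*k + 24) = k*(k + 1)*(k + 2)*(k^2 + 7*k + 12) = k*(k + 1)*(k + 2)*(k + 4)*(k + 3)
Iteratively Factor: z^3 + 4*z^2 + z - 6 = (z + 3)*(z^2 + z - 2) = (z + 2)*(z + 3)*(z - 1)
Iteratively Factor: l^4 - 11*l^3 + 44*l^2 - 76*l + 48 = (l - 2)*(l^3 - 9*l^2 + 26*l - 24) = (l - 2)^2*(l^2 - 7*l + 12) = (l - 4)*(l - 2)^2*(l - 3)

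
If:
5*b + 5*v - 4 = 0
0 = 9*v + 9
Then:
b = 9/5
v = -1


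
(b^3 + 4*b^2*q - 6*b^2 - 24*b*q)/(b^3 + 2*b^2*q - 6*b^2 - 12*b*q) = (b + 4*q)/(b + 2*q)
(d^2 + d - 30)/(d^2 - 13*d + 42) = (d^2 + d - 30)/(d^2 - 13*d + 42)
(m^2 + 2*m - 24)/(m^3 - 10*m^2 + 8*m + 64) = (m + 6)/(m^2 - 6*m - 16)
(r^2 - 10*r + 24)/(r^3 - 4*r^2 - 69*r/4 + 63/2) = 4*(r - 4)/(4*r^2 + 8*r - 21)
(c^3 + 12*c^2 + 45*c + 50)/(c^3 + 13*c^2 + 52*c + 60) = (c + 5)/(c + 6)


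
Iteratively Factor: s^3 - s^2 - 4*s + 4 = (s + 2)*(s^2 - 3*s + 2) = (s - 1)*(s + 2)*(s - 2)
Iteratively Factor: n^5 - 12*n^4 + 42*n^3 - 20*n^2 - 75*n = (n + 1)*(n^4 - 13*n^3 + 55*n^2 - 75*n) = n*(n + 1)*(n^3 - 13*n^2 + 55*n - 75) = n*(n - 5)*(n + 1)*(n^2 - 8*n + 15) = n*(n - 5)*(n - 3)*(n + 1)*(n - 5)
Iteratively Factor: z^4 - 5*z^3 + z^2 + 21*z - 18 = (z - 3)*(z^3 - 2*z^2 - 5*z + 6) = (z - 3)*(z - 1)*(z^2 - z - 6) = (z - 3)*(z - 1)*(z + 2)*(z - 3)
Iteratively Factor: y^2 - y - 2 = (y + 1)*(y - 2)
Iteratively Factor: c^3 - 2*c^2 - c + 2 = (c - 2)*(c^2 - 1) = (c - 2)*(c - 1)*(c + 1)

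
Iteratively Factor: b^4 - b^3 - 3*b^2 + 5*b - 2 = (b + 2)*(b^3 - 3*b^2 + 3*b - 1) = (b - 1)*(b + 2)*(b^2 - 2*b + 1) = (b - 1)^2*(b + 2)*(b - 1)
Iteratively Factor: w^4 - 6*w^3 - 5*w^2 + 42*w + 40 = (w - 5)*(w^3 - w^2 - 10*w - 8) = (w - 5)*(w + 2)*(w^2 - 3*w - 4) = (w - 5)*(w - 4)*(w + 2)*(w + 1)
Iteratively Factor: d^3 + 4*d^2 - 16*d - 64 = (d + 4)*(d^2 - 16) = (d - 4)*(d + 4)*(d + 4)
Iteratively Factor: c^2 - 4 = (c - 2)*(c + 2)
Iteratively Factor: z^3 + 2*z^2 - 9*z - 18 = (z + 2)*(z^2 - 9) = (z - 3)*(z + 2)*(z + 3)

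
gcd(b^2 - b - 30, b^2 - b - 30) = b^2 - b - 30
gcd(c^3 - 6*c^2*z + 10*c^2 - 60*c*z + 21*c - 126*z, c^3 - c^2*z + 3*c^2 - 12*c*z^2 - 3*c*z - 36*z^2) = c + 3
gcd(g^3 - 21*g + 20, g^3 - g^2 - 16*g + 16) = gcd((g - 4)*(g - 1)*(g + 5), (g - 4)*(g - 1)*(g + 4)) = g^2 - 5*g + 4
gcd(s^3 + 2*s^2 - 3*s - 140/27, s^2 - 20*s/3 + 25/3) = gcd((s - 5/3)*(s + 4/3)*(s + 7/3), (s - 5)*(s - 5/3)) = s - 5/3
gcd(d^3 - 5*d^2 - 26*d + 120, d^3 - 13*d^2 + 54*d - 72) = d^2 - 10*d + 24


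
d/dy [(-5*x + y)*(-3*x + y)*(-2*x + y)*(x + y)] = x^3 + 42*x^2*y - 27*x*y^2 + 4*y^3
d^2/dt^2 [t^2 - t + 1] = 2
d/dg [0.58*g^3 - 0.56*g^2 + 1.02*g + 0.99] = 1.74*g^2 - 1.12*g + 1.02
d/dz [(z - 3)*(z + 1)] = 2*z - 2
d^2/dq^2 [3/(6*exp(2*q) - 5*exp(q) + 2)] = 3*((5 - 24*exp(q))*(6*exp(2*q) - 5*exp(q) + 2) + 2*(12*exp(q) - 5)^2*exp(q))*exp(q)/(6*exp(2*q) - 5*exp(q) + 2)^3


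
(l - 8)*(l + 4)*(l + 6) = l^3 + 2*l^2 - 56*l - 192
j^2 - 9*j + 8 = (j - 8)*(j - 1)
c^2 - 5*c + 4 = (c - 4)*(c - 1)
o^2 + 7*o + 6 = (o + 1)*(o + 6)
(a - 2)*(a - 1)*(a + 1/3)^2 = a^4 - 7*a^3/3 + a^2/9 + a + 2/9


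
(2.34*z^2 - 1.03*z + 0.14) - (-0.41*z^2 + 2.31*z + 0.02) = 2.75*z^2 - 3.34*z + 0.12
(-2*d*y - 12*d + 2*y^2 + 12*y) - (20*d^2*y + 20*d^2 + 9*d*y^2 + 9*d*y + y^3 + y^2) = -20*d^2*y - 20*d^2 - 9*d*y^2 - 11*d*y - 12*d - y^3 + y^2 + 12*y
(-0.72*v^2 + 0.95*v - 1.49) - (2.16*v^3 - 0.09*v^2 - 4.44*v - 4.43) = -2.16*v^3 - 0.63*v^2 + 5.39*v + 2.94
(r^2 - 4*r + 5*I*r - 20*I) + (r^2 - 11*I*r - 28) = 2*r^2 - 4*r - 6*I*r - 28 - 20*I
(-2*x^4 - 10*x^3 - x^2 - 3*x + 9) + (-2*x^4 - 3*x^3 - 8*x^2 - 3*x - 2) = -4*x^4 - 13*x^3 - 9*x^2 - 6*x + 7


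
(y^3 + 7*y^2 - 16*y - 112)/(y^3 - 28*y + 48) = (y^2 + 11*y + 28)/(y^2 + 4*y - 12)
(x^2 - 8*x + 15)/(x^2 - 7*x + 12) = (x - 5)/(x - 4)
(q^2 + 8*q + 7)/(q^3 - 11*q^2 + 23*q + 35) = (q + 7)/(q^2 - 12*q + 35)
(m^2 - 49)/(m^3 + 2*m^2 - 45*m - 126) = (m + 7)/(m^2 + 9*m + 18)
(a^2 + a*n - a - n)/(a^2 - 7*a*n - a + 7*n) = (a + n)/(a - 7*n)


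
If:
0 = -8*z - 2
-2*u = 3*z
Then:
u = 3/8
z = -1/4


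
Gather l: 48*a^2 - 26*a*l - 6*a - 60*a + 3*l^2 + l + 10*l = 48*a^2 - 66*a + 3*l^2 + l*(11 - 26*a)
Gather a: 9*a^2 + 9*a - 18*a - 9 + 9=9*a^2 - 9*a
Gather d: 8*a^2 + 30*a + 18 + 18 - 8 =8*a^2 + 30*a + 28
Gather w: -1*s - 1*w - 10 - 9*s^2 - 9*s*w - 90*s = -9*s^2 - 91*s + w*(-9*s - 1) - 10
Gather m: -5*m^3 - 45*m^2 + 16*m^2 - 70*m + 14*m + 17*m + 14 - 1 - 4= -5*m^3 - 29*m^2 - 39*m + 9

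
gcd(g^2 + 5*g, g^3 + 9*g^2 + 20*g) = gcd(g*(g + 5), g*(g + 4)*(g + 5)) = g^2 + 5*g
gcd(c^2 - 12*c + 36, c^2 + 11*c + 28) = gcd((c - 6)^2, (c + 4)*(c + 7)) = 1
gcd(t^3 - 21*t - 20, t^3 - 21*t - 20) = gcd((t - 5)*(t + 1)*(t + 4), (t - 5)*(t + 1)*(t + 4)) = t^3 - 21*t - 20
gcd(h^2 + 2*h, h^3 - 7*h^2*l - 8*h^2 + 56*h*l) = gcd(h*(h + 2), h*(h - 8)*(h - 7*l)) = h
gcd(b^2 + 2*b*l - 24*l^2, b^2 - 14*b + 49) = 1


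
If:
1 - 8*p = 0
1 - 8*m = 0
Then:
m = 1/8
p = 1/8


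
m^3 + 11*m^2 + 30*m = m*(m + 5)*(m + 6)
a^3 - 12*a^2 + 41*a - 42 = (a - 7)*(a - 3)*(a - 2)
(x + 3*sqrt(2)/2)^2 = x^2 + 3*sqrt(2)*x + 9/2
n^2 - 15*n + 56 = (n - 8)*(n - 7)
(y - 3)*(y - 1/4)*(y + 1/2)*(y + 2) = y^4 - 3*y^3/4 - 51*y^2/8 - 11*y/8 + 3/4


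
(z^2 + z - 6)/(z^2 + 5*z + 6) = (z - 2)/(z + 2)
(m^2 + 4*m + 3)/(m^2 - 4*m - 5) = (m + 3)/(m - 5)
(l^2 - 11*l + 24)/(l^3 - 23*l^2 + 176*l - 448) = (l - 3)/(l^2 - 15*l + 56)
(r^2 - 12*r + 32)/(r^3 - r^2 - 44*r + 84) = (r^2 - 12*r + 32)/(r^3 - r^2 - 44*r + 84)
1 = 1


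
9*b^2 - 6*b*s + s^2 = (-3*b + s)^2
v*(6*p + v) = 6*p*v + v^2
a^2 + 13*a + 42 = (a + 6)*(a + 7)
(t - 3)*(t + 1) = t^2 - 2*t - 3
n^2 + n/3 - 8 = (n - 8/3)*(n + 3)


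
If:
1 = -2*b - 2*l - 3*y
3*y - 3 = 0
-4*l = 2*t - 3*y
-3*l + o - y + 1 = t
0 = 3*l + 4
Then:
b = -2/3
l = -4/3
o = 1/6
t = 25/6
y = 1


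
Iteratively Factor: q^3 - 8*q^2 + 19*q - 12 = (q - 1)*(q^2 - 7*q + 12) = (q - 3)*(q - 1)*(q - 4)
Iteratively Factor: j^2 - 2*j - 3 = (j + 1)*(j - 3)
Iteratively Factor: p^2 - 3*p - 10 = (p - 5)*(p + 2)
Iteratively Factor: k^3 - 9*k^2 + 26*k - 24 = (k - 4)*(k^2 - 5*k + 6) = (k - 4)*(k - 2)*(k - 3)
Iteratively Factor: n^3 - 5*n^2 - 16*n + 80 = (n + 4)*(n^2 - 9*n + 20) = (n - 4)*(n + 4)*(n - 5)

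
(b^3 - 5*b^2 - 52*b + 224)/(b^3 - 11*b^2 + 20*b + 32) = (b + 7)/(b + 1)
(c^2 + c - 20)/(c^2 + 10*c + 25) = (c - 4)/(c + 5)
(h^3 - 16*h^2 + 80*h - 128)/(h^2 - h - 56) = (h^2 - 8*h + 16)/(h + 7)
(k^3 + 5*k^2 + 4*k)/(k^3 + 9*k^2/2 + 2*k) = 2*(k + 1)/(2*k + 1)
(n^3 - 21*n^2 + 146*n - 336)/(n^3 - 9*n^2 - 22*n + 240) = (n - 7)/(n + 5)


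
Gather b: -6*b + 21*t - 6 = -6*b + 21*t - 6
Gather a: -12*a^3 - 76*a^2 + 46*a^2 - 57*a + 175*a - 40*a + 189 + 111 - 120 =-12*a^3 - 30*a^2 + 78*a + 180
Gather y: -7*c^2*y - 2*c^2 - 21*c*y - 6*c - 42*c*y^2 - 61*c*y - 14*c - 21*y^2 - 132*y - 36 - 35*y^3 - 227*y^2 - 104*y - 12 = -2*c^2 - 20*c - 35*y^3 + y^2*(-42*c - 248) + y*(-7*c^2 - 82*c - 236) - 48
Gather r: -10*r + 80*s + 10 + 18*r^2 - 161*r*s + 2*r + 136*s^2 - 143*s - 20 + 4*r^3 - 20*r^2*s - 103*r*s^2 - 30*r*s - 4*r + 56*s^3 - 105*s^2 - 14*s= 4*r^3 + r^2*(18 - 20*s) + r*(-103*s^2 - 191*s - 12) + 56*s^3 + 31*s^2 - 77*s - 10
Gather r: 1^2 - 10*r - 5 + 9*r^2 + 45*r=9*r^2 + 35*r - 4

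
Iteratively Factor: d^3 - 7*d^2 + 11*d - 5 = (d - 1)*(d^2 - 6*d + 5) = (d - 1)^2*(d - 5)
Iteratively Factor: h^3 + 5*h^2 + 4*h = (h + 4)*(h^2 + h) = h*(h + 4)*(h + 1)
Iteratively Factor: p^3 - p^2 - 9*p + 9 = (p - 3)*(p^2 + 2*p - 3) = (p - 3)*(p - 1)*(p + 3)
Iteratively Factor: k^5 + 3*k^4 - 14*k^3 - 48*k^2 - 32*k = (k + 4)*(k^4 - k^3 - 10*k^2 - 8*k) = (k + 2)*(k + 4)*(k^3 - 3*k^2 - 4*k) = k*(k + 2)*(k + 4)*(k^2 - 3*k - 4) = k*(k - 4)*(k + 2)*(k + 4)*(k + 1)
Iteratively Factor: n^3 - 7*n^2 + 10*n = (n - 5)*(n^2 - 2*n) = (n - 5)*(n - 2)*(n)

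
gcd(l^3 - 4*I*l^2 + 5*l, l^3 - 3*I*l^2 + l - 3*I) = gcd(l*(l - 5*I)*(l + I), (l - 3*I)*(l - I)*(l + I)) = l + I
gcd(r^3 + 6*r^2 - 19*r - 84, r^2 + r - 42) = r + 7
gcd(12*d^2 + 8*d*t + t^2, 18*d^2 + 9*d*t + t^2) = 6*d + t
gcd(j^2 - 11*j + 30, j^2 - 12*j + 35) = j - 5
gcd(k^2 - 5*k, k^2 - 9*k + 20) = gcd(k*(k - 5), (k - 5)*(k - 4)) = k - 5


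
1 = 1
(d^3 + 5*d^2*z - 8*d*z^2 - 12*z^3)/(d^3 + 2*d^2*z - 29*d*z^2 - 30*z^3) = (-d + 2*z)/(-d + 5*z)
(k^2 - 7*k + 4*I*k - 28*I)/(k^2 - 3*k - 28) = (k + 4*I)/(k + 4)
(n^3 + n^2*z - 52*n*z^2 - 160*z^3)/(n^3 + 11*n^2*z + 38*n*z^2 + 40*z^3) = (n - 8*z)/(n + 2*z)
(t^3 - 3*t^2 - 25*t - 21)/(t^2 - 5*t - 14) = (t^2 + 4*t + 3)/(t + 2)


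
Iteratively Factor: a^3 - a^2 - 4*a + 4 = (a + 2)*(a^2 - 3*a + 2) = (a - 1)*(a + 2)*(a - 2)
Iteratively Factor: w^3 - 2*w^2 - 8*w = (w + 2)*(w^2 - 4*w) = (w - 4)*(w + 2)*(w)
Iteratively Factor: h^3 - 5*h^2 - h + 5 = (h - 5)*(h^2 - 1) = (h - 5)*(h + 1)*(h - 1)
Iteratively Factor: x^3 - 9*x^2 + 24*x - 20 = (x - 5)*(x^2 - 4*x + 4) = (x - 5)*(x - 2)*(x - 2)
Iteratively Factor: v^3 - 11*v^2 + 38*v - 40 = (v - 2)*(v^2 - 9*v + 20) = (v - 4)*(v - 2)*(v - 5)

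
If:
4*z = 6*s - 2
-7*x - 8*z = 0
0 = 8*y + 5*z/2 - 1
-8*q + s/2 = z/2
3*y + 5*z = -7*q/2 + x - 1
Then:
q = 737/27592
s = 501/3449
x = 1112/3449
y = 11763/55184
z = -973/3449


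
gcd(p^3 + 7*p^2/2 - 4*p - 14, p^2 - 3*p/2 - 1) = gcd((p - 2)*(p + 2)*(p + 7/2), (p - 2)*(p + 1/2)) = p - 2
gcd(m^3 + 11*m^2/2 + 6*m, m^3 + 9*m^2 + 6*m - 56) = m + 4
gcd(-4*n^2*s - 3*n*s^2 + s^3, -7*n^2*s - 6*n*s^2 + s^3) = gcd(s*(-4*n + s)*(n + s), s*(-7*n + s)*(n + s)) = n*s + s^2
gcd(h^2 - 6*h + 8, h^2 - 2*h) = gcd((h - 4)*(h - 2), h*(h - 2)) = h - 2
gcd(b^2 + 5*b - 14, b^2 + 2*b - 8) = b - 2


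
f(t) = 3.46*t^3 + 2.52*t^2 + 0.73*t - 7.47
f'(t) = 10.38*t^2 + 5.04*t + 0.73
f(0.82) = -3.27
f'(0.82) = 11.84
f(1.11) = 1.18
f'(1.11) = 19.11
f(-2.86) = -69.89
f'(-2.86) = 71.22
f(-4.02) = -194.46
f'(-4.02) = 148.21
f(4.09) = 274.40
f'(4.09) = 194.98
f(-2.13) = -31.03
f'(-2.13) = 37.09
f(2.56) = 68.96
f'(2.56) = 81.66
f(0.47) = -6.21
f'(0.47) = 5.39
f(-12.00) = -5632.23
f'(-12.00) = 1434.97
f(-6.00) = -668.49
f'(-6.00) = 344.17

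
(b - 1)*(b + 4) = b^2 + 3*b - 4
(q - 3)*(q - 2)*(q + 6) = q^3 + q^2 - 24*q + 36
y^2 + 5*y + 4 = (y + 1)*(y + 4)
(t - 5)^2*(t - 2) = t^3 - 12*t^2 + 45*t - 50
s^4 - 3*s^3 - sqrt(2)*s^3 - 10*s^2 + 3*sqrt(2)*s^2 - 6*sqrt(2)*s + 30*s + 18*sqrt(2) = (s - 3)*(s - 3*sqrt(2))*(s + sqrt(2))^2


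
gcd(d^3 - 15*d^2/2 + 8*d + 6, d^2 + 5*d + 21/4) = 1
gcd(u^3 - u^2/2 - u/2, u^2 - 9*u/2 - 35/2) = 1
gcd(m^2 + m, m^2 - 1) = m + 1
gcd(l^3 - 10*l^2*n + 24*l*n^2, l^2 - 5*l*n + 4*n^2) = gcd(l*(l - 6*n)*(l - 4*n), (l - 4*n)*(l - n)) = l - 4*n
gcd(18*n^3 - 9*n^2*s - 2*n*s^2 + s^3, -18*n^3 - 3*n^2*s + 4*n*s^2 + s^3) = -6*n^2 + n*s + s^2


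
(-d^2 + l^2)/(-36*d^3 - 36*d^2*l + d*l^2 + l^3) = (d - l)/(36*d^2 - l^2)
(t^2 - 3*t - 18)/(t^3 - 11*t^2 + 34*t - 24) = (t + 3)/(t^2 - 5*t + 4)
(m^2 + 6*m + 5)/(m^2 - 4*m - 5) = (m + 5)/(m - 5)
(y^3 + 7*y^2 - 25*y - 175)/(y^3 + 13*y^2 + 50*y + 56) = (y^2 - 25)/(y^2 + 6*y + 8)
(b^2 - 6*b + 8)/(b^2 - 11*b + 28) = (b - 2)/(b - 7)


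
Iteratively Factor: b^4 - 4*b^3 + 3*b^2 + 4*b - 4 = (b - 2)*(b^3 - 2*b^2 - b + 2) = (b - 2)*(b + 1)*(b^2 - 3*b + 2) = (b - 2)^2*(b + 1)*(b - 1)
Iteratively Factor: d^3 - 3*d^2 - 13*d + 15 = (d - 1)*(d^2 - 2*d - 15) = (d - 5)*(d - 1)*(d + 3)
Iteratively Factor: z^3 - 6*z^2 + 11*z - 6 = (z - 2)*(z^2 - 4*z + 3) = (z - 2)*(z - 1)*(z - 3)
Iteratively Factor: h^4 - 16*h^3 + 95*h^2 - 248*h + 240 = (h - 4)*(h^3 - 12*h^2 + 47*h - 60) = (h - 5)*(h - 4)*(h^2 - 7*h + 12) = (h - 5)*(h - 4)^2*(h - 3)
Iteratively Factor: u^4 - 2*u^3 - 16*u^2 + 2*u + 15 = (u + 3)*(u^3 - 5*u^2 - u + 5) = (u - 5)*(u + 3)*(u^2 - 1) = (u - 5)*(u - 1)*(u + 3)*(u + 1)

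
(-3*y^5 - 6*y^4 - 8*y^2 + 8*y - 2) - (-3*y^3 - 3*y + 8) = -3*y^5 - 6*y^4 + 3*y^3 - 8*y^2 + 11*y - 10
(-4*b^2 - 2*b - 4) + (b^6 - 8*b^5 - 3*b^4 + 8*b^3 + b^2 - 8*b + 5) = b^6 - 8*b^5 - 3*b^4 + 8*b^3 - 3*b^2 - 10*b + 1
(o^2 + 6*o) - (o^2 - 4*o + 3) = 10*o - 3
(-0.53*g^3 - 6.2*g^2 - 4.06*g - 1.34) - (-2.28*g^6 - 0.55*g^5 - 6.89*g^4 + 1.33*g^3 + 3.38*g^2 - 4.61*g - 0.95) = 2.28*g^6 + 0.55*g^5 + 6.89*g^4 - 1.86*g^3 - 9.58*g^2 + 0.550000000000001*g - 0.39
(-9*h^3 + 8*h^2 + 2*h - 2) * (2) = -18*h^3 + 16*h^2 + 4*h - 4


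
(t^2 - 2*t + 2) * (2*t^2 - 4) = 2*t^4 - 4*t^3 + 8*t - 8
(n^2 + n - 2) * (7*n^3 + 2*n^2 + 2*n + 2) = 7*n^5 + 9*n^4 - 10*n^3 - 2*n - 4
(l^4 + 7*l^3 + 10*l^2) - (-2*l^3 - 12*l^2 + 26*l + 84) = l^4 + 9*l^3 + 22*l^2 - 26*l - 84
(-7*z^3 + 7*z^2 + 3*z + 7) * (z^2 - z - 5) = -7*z^5 + 14*z^4 + 31*z^3 - 31*z^2 - 22*z - 35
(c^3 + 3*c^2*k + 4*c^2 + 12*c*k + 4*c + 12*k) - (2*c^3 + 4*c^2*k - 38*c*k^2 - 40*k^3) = -c^3 - c^2*k + 4*c^2 + 38*c*k^2 + 12*c*k + 4*c + 40*k^3 + 12*k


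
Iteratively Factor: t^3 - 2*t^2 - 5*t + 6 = (t - 3)*(t^2 + t - 2) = (t - 3)*(t - 1)*(t + 2)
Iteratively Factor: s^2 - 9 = (s + 3)*(s - 3)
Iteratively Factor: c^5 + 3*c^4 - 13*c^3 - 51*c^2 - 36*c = (c + 3)*(c^4 - 13*c^2 - 12*c) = (c - 4)*(c + 3)*(c^3 + 4*c^2 + 3*c) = c*(c - 4)*(c + 3)*(c^2 + 4*c + 3) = c*(c - 4)*(c + 1)*(c + 3)*(c + 3)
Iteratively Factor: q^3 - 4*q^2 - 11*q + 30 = (q - 2)*(q^2 - 2*q - 15) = (q - 5)*(q - 2)*(q + 3)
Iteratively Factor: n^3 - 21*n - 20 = (n + 4)*(n^2 - 4*n - 5) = (n + 1)*(n + 4)*(n - 5)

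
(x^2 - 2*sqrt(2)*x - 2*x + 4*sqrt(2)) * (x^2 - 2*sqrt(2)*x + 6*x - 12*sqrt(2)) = x^4 - 4*sqrt(2)*x^3 + 4*x^3 - 16*sqrt(2)*x^2 - 4*x^2 + 32*x + 48*sqrt(2)*x - 96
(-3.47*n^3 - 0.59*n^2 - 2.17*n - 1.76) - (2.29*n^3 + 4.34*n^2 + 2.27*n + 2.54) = -5.76*n^3 - 4.93*n^2 - 4.44*n - 4.3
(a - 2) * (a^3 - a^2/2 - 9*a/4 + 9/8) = a^4 - 5*a^3/2 - 5*a^2/4 + 45*a/8 - 9/4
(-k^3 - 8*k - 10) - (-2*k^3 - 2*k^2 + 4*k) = k^3 + 2*k^2 - 12*k - 10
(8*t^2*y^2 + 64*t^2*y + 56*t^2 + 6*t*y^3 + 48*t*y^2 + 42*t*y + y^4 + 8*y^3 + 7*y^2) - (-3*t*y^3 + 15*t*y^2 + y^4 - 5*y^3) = 8*t^2*y^2 + 64*t^2*y + 56*t^2 + 9*t*y^3 + 33*t*y^2 + 42*t*y + 13*y^3 + 7*y^2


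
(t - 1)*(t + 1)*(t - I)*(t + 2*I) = t^4 + I*t^3 + t^2 - I*t - 2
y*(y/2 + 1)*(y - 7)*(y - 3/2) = y^4/2 - 13*y^3/4 - 13*y^2/4 + 21*y/2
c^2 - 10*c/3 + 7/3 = (c - 7/3)*(c - 1)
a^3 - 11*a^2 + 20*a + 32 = (a - 8)*(a - 4)*(a + 1)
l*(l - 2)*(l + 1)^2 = l^4 - 3*l^2 - 2*l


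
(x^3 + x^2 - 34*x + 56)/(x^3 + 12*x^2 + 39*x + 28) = (x^2 - 6*x + 8)/(x^2 + 5*x + 4)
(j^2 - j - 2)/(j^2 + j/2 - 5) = 2*(j + 1)/(2*j + 5)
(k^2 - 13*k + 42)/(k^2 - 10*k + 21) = (k - 6)/(k - 3)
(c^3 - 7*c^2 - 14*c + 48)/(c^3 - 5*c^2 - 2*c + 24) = (c^3 - 7*c^2 - 14*c + 48)/(c^3 - 5*c^2 - 2*c + 24)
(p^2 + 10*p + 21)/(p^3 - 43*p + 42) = (p + 3)/(p^2 - 7*p + 6)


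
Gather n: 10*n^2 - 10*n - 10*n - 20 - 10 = 10*n^2 - 20*n - 30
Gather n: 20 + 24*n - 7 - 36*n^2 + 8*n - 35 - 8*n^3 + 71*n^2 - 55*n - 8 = -8*n^3 + 35*n^2 - 23*n - 30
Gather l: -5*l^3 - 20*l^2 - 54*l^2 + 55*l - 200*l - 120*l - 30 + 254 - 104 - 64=-5*l^3 - 74*l^2 - 265*l + 56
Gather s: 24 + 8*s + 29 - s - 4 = 7*s + 49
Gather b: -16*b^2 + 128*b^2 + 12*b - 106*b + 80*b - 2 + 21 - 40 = 112*b^2 - 14*b - 21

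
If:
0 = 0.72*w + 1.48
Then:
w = -2.06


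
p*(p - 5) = p^2 - 5*p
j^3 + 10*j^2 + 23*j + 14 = (j + 1)*(j + 2)*(j + 7)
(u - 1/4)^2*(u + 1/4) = u^3 - u^2/4 - u/16 + 1/64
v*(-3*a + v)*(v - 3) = -3*a*v^2 + 9*a*v + v^3 - 3*v^2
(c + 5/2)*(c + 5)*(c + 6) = c^3 + 27*c^2/2 + 115*c/2 + 75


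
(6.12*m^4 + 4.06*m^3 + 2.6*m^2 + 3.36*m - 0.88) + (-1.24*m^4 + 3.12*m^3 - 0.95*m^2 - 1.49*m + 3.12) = 4.88*m^4 + 7.18*m^3 + 1.65*m^2 + 1.87*m + 2.24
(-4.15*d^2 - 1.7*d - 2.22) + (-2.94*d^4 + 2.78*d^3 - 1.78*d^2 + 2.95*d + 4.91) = -2.94*d^4 + 2.78*d^3 - 5.93*d^2 + 1.25*d + 2.69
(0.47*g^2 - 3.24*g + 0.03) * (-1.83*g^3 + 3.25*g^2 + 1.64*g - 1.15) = -0.8601*g^5 + 7.4567*g^4 - 9.8141*g^3 - 5.7566*g^2 + 3.7752*g - 0.0345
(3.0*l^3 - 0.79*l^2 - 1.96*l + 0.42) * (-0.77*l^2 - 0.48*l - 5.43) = -2.31*l^5 - 0.8317*l^4 - 14.4016*l^3 + 4.9071*l^2 + 10.4412*l - 2.2806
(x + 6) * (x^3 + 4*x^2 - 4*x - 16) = x^4 + 10*x^3 + 20*x^2 - 40*x - 96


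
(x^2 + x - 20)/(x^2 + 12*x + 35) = (x - 4)/(x + 7)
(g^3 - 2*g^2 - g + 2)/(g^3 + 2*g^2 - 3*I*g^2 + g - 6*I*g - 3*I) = (g^2 - 3*g + 2)/(g^2 + g*(1 - 3*I) - 3*I)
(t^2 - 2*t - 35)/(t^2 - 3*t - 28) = (t + 5)/(t + 4)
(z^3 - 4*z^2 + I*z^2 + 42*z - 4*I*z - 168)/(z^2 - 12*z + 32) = (z^2 + I*z + 42)/(z - 8)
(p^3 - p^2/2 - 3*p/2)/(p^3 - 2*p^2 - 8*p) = (-2*p^2 + p + 3)/(2*(-p^2 + 2*p + 8))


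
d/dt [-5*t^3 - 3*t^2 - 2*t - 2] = -15*t^2 - 6*t - 2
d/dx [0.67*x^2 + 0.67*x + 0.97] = 1.34*x + 0.67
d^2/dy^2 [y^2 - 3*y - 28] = 2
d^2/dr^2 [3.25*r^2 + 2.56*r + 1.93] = 6.50000000000000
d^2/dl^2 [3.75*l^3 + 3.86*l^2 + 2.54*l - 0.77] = 22.5*l + 7.72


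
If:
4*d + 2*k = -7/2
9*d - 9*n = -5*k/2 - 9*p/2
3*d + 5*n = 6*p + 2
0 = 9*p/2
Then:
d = 319/376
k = -162/47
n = -41/376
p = 0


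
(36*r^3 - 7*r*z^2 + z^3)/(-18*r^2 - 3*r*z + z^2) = (-6*r^2 - r*z + z^2)/(3*r + z)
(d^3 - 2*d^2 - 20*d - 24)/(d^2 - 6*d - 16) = (d^2 - 4*d - 12)/(d - 8)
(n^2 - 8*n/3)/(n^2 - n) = (n - 8/3)/(n - 1)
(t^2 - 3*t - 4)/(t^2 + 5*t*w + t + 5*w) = (t - 4)/(t + 5*w)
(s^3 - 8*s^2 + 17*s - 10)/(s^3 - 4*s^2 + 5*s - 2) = (s - 5)/(s - 1)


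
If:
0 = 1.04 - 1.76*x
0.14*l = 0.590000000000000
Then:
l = 4.21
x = 0.59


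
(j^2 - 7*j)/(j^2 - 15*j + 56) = j/(j - 8)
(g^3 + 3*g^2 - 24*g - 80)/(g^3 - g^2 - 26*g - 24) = (g^2 - g - 20)/(g^2 - 5*g - 6)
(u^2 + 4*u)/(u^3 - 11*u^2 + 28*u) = (u + 4)/(u^2 - 11*u + 28)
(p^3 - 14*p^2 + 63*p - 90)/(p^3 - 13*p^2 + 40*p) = (p^2 - 9*p + 18)/(p*(p - 8))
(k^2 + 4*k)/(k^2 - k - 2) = k*(k + 4)/(k^2 - k - 2)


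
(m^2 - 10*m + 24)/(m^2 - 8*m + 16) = (m - 6)/(m - 4)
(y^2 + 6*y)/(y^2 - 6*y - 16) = y*(y + 6)/(y^2 - 6*y - 16)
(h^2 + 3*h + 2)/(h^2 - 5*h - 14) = (h + 1)/(h - 7)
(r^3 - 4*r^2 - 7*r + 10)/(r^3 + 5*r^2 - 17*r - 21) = (r^3 - 4*r^2 - 7*r + 10)/(r^3 + 5*r^2 - 17*r - 21)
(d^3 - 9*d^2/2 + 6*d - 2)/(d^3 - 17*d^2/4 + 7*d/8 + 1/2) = 4*(d^2 - 4*d + 4)/(4*d^2 - 15*d - 4)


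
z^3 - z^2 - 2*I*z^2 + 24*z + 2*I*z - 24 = (z - 1)*(z - 6*I)*(z + 4*I)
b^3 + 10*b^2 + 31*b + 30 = (b + 2)*(b + 3)*(b + 5)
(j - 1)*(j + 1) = j^2 - 1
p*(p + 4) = p^2 + 4*p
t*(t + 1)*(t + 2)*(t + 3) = t^4 + 6*t^3 + 11*t^2 + 6*t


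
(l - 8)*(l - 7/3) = l^2 - 31*l/3 + 56/3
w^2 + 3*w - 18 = (w - 3)*(w + 6)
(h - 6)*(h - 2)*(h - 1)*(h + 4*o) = h^4 + 4*h^3*o - 9*h^3 - 36*h^2*o + 20*h^2 + 80*h*o - 12*h - 48*o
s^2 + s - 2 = (s - 1)*(s + 2)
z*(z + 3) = z^2 + 3*z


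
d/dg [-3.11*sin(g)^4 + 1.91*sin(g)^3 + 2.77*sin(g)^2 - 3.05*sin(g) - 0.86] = (-12.44*sin(g)^3 + 5.73*sin(g)^2 + 5.54*sin(g) - 3.05)*cos(g)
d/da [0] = 0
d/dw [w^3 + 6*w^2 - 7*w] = 3*w^2 + 12*w - 7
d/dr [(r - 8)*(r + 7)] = 2*r - 1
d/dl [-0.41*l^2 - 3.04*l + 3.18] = -0.82*l - 3.04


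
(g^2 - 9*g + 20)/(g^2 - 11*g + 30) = (g - 4)/(g - 6)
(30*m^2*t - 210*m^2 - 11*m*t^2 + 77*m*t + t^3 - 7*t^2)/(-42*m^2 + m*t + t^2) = (-5*m*t + 35*m + t^2 - 7*t)/(7*m + t)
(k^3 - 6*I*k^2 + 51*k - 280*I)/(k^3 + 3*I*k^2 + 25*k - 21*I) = (k^2 - 13*I*k - 40)/(k^2 - 4*I*k - 3)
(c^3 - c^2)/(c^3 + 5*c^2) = (c - 1)/(c + 5)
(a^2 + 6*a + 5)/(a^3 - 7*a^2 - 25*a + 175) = (a + 1)/(a^2 - 12*a + 35)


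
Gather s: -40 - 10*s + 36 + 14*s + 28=4*s + 24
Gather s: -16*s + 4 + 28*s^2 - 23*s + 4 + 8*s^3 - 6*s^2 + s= 8*s^3 + 22*s^2 - 38*s + 8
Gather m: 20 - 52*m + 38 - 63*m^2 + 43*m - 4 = -63*m^2 - 9*m + 54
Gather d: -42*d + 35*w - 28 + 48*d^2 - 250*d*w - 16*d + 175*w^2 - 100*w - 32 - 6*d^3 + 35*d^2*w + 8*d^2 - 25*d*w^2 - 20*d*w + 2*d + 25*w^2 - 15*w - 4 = -6*d^3 + d^2*(35*w + 56) + d*(-25*w^2 - 270*w - 56) + 200*w^2 - 80*w - 64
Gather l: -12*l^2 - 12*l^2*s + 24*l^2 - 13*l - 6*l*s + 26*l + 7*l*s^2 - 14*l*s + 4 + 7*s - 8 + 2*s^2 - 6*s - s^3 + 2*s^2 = l^2*(12 - 12*s) + l*(7*s^2 - 20*s + 13) - s^3 + 4*s^2 + s - 4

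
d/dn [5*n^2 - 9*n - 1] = 10*n - 9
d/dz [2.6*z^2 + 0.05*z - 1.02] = 5.2*z + 0.05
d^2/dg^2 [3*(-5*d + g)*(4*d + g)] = 6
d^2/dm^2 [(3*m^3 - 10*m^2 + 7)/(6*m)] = 1 + 7/(3*m^3)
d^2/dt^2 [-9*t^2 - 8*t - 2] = -18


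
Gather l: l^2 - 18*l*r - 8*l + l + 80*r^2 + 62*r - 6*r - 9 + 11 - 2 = l^2 + l*(-18*r - 7) + 80*r^2 + 56*r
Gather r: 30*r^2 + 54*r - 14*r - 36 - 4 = 30*r^2 + 40*r - 40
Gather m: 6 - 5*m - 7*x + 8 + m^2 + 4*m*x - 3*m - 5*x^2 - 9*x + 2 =m^2 + m*(4*x - 8) - 5*x^2 - 16*x + 16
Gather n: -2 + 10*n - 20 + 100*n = 110*n - 22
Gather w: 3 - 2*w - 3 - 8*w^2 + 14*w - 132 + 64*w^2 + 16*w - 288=56*w^2 + 28*w - 420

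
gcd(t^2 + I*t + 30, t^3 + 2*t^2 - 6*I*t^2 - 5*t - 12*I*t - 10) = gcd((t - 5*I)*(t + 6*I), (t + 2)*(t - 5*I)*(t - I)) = t - 5*I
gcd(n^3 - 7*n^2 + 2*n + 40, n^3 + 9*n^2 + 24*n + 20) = n + 2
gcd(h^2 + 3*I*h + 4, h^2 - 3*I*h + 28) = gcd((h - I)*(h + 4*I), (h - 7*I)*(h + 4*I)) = h + 4*I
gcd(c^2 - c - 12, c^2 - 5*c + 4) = c - 4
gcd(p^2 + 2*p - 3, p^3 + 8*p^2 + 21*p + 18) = p + 3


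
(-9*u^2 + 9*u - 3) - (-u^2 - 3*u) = -8*u^2 + 12*u - 3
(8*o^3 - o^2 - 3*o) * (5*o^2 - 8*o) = 40*o^5 - 69*o^4 - 7*o^3 + 24*o^2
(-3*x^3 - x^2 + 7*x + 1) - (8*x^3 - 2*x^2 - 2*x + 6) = -11*x^3 + x^2 + 9*x - 5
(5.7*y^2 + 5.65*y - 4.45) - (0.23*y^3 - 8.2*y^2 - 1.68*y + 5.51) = -0.23*y^3 + 13.9*y^2 + 7.33*y - 9.96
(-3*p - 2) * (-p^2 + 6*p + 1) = 3*p^3 - 16*p^2 - 15*p - 2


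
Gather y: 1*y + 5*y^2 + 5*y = 5*y^2 + 6*y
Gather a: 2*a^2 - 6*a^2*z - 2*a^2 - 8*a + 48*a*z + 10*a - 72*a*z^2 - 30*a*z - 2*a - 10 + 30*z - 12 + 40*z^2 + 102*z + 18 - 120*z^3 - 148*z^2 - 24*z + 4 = -6*a^2*z + a*(-72*z^2 + 18*z) - 120*z^3 - 108*z^2 + 108*z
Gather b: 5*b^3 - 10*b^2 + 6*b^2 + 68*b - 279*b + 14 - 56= 5*b^3 - 4*b^2 - 211*b - 42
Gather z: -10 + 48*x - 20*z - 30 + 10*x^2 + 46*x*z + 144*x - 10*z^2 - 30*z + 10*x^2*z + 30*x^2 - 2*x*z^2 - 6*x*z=40*x^2 + 192*x + z^2*(-2*x - 10) + z*(10*x^2 + 40*x - 50) - 40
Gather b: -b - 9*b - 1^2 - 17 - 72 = -10*b - 90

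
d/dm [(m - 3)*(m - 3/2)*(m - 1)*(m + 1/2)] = m*(8*m^2 - 30*m + 25)/2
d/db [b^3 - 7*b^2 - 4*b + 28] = 3*b^2 - 14*b - 4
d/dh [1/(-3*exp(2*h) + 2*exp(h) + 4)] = (6*exp(h) - 2)*exp(h)/(-3*exp(2*h) + 2*exp(h) + 4)^2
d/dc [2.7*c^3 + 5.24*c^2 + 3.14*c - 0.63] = 8.1*c^2 + 10.48*c + 3.14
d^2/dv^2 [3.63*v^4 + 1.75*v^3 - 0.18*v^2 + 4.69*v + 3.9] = 43.56*v^2 + 10.5*v - 0.36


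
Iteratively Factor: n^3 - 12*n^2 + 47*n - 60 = (n - 4)*(n^2 - 8*n + 15) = (n - 4)*(n - 3)*(n - 5)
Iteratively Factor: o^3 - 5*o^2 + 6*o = (o)*(o^2 - 5*o + 6) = o*(o - 3)*(o - 2)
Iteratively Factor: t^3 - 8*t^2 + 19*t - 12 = (t - 4)*(t^2 - 4*t + 3) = (t - 4)*(t - 1)*(t - 3)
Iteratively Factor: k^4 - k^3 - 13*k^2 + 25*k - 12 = (k + 4)*(k^3 - 5*k^2 + 7*k - 3) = (k - 3)*(k + 4)*(k^2 - 2*k + 1) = (k - 3)*(k - 1)*(k + 4)*(k - 1)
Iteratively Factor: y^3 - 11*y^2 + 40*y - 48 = (y - 4)*(y^2 - 7*y + 12) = (y - 4)*(y - 3)*(y - 4)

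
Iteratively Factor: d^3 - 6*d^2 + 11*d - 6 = (d - 3)*(d^2 - 3*d + 2) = (d - 3)*(d - 1)*(d - 2)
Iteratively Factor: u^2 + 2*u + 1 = (u + 1)*(u + 1)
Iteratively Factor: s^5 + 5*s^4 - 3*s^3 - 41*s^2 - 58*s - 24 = (s - 3)*(s^4 + 8*s^3 + 21*s^2 + 22*s + 8) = (s - 3)*(s + 1)*(s^3 + 7*s^2 + 14*s + 8) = (s - 3)*(s + 1)^2*(s^2 + 6*s + 8) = (s - 3)*(s + 1)^2*(s + 4)*(s + 2)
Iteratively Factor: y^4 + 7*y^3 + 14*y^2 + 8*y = (y + 1)*(y^3 + 6*y^2 + 8*y) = (y + 1)*(y + 2)*(y^2 + 4*y) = y*(y + 1)*(y + 2)*(y + 4)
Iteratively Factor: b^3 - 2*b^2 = (b)*(b^2 - 2*b) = b*(b - 2)*(b)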